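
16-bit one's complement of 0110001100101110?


Original: 0110001100101110
Invert all bits:
  bit 0: 0 → 1
  bit 1: 1 → 0
  bit 2: 1 → 0
  bit 3: 0 → 1
  bit 4: 0 → 1
  bit 5: 0 → 1
  bit 6: 1 → 0
  bit 7: 1 → 0
  bit 8: 0 → 1
  bit 9: 0 → 1
  bit 10: 1 → 0
  bit 11: 0 → 1
  bit 12: 1 → 0
  bit 13: 1 → 0
  bit 14: 1 → 0
  bit 15: 0 → 1
= 1001110011010001


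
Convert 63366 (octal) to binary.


Each octal digit → 3 binary bits:
  6 = 110
  3 = 011
  3 = 011
  6 = 110
  6 = 110
Concatenate: 110 011 011 110 110
= 110011011110110


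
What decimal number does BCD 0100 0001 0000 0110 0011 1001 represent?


Each 4-bit group → digit:
  0100 → 4
  0001 → 1
  0000 → 0
  0110 → 6
  0011 → 3
  1001 → 9
= 410639


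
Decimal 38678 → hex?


Divide by 16 repeatedly:
38678 ÷ 16 = 2417 remainder 6 (6)
2417 ÷ 16 = 151 remainder 1 (1)
151 ÷ 16 = 9 remainder 7 (7)
9 ÷ 16 = 0 remainder 9 (9)
Reading remainders bottom-up:
= 0x9716


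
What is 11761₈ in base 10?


Positional values:
Position 0: 1 × 8^0 = 1
Position 1: 6 × 8^1 = 48
Position 2: 7 × 8^2 = 448
Position 3: 1 × 8^3 = 512
Position 4: 1 × 8^4 = 4096
Sum = 1 + 48 + 448 + 512 + 4096
= 5105


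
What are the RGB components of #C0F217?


Hex: #C0F217
R = C0₁₆ = 192
G = F2₁₆ = 242
B = 17₁₆ = 23
= RGB(192, 242, 23)


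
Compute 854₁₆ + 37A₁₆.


Align and add column by column (LSB to MSB, each column mod 16 with carry):
  0854
+ 037A
  ----
  col 0: 4(4) + A(10) + 0 (carry in) = 14 → E(14), carry out 0
  col 1: 5(5) + 7(7) + 0 (carry in) = 12 → C(12), carry out 0
  col 2: 8(8) + 3(3) + 0 (carry in) = 11 → B(11), carry out 0
  col 3: 0(0) + 0(0) + 0 (carry in) = 0 → 0(0), carry out 0
Reading digits MSB→LSB: 0BCE
Strip leading zeros: BCE
= 0xBCE


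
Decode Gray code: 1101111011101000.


Gray code: 1101111011101000
MSB stays the same: 1
Each subsequent bit = prev_binary XOR current_gray:
  B[1] = 1 XOR 1 = 0
  B[2] = 0 XOR 0 = 0
  B[3] = 0 XOR 1 = 1
  B[4] = 1 XOR 1 = 0
  B[5] = 0 XOR 1 = 1
  B[6] = 1 XOR 1 = 0
  B[7] = 0 XOR 0 = 0
  B[8] = 0 XOR 1 = 1
  B[9] = 1 XOR 1 = 0
  B[10] = 0 XOR 1 = 1
  B[11] = 1 XOR 0 = 1
  B[12] = 1 XOR 1 = 0
  B[13] = 0 XOR 0 = 0
  B[14] = 0 XOR 0 = 0
  B[15] = 0 XOR 0 = 0
= 1001010010110000 (38064 decimal)


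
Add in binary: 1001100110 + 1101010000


Align and add column by column (LSB to MSB, carry propagating):
  01001100110
+ 01101010000
  -----------
  col 0: 0 + 0 + 0 (carry in) = 0 → bit 0, carry out 0
  col 1: 1 + 0 + 0 (carry in) = 1 → bit 1, carry out 0
  col 2: 1 + 0 + 0 (carry in) = 1 → bit 1, carry out 0
  col 3: 0 + 0 + 0 (carry in) = 0 → bit 0, carry out 0
  col 4: 0 + 1 + 0 (carry in) = 1 → bit 1, carry out 0
  col 5: 1 + 0 + 0 (carry in) = 1 → bit 1, carry out 0
  col 6: 1 + 1 + 0 (carry in) = 2 → bit 0, carry out 1
  col 7: 0 + 0 + 1 (carry in) = 1 → bit 1, carry out 0
  col 8: 0 + 1 + 0 (carry in) = 1 → bit 1, carry out 0
  col 9: 1 + 1 + 0 (carry in) = 2 → bit 0, carry out 1
  col 10: 0 + 0 + 1 (carry in) = 1 → bit 1, carry out 0
Reading bits MSB→LSB: 10110110110
Strip leading zeros: 10110110110
= 10110110110


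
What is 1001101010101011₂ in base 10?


Positional values:
Bit 0: 1 × 2^0 = 1
Bit 1: 1 × 2^1 = 2
Bit 3: 1 × 2^3 = 8
Bit 5: 1 × 2^5 = 32
Bit 7: 1 × 2^7 = 128
Bit 9: 1 × 2^9 = 512
Bit 11: 1 × 2^11 = 2048
Bit 12: 1 × 2^12 = 4096
Bit 15: 1 × 2^15 = 32768
Sum = 1 + 2 + 8 + 32 + 128 + 512 + 2048 + 4096 + 32768
= 39595


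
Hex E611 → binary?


Each hex digit → 4 binary bits:
  E = 1110
  6 = 0110
  1 = 0001
  1 = 0001
Concatenate: 1110 0110 0001 0001
= 1110011000010001


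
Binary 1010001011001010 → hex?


Group into 4-bit nibbles: 1010001011001010
  1010 = A
  0010 = 2
  1100 = C
  1010 = A
= 0xA2CA


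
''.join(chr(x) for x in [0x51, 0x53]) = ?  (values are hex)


Codes (hex): 0x51 0x53
Per-code ASCII lookup:
  0x51 = 81  (range 65-90: uppercase, 81 - 65 = 16) → 'Q'
  0x53 = 83  (range 65-90: uppercase, 83 - 65 = 18) → 'S'
= 'QS'


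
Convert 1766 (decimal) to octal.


Divide by 8 repeatedly:
1766 ÷ 8 = 220 remainder 6
220 ÷ 8 = 27 remainder 4
27 ÷ 8 = 3 remainder 3
3 ÷ 8 = 0 remainder 3
Reading remainders bottom-up:
= 0o3346


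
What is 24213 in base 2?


Divide by 2 repeatedly:
24213 ÷ 2 = 12106 remainder 1
12106 ÷ 2 = 6053 remainder 0
6053 ÷ 2 = 3026 remainder 1
3026 ÷ 2 = 1513 remainder 0
1513 ÷ 2 = 756 remainder 1
756 ÷ 2 = 378 remainder 0
378 ÷ 2 = 189 remainder 0
189 ÷ 2 = 94 remainder 1
94 ÷ 2 = 47 remainder 0
47 ÷ 2 = 23 remainder 1
23 ÷ 2 = 11 remainder 1
11 ÷ 2 = 5 remainder 1
5 ÷ 2 = 2 remainder 1
2 ÷ 2 = 1 remainder 0
1 ÷ 2 = 0 remainder 1
Reading remainders bottom-up:
= 101111010010101


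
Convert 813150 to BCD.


Each digit → 4-bit binary:
  8 → 1000
  1 → 0001
  3 → 0011
  1 → 0001
  5 → 0101
  0 → 0000
= 1000 0001 0011 0001 0101 0000


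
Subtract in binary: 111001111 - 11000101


Align and subtract column by column (LSB to MSB, borrowing when needed):
  111001111
- 011000101
  ---------
  col 0: (1 - 0 borrow-in) - 1 → 1 - 1 = 0, borrow out 0
  col 1: (1 - 0 borrow-in) - 0 → 1 - 0 = 1, borrow out 0
  col 2: (1 - 0 borrow-in) - 1 → 1 - 1 = 0, borrow out 0
  col 3: (1 - 0 borrow-in) - 0 → 1 - 0 = 1, borrow out 0
  col 4: (0 - 0 borrow-in) - 0 → 0 - 0 = 0, borrow out 0
  col 5: (0 - 0 borrow-in) - 0 → 0 - 0 = 0, borrow out 0
  col 6: (1 - 0 borrow-in) - 1 → 1 - 1 = 0, borrow out 0
  col 7: (1 - 0 borrow-in) - 1 → 1 - 1 = 0, borrow out 0
  col 8: (1 - 0 borrow-in) - 0 → 1 - 0 = 1, borrow out 0
Reading bits MSB→LSB: 100001010
Strip leading zeros: 100001010
= 100001010


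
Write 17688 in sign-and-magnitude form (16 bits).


Sign bit: 0 (positive)
Magnitude: 17688 = 100010100011000
= 0100010100011000


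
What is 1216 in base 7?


Divide by 7 repeatedly:
1216 ÷ 7 = 173 remainder 5
173 ÷ 7 = 24 remainder 5
24 ÷ 7 = 3 remainder 3
3 ÷ 7 = 0 remainder 3
Reading remainders bottom-up:
= 3355


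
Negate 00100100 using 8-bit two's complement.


Original: 00100100
Step 1 - Invert all bits: 11011011
Step 2 - Add 1: 11011011 + 1
= 11011100 (represents -36)


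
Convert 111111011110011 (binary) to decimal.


Positional values:
Bit 0: 1 × 2^0 = 1
Bit 1: 1 × 2^1 = 2
Bit 4: 1 × 2^4 = 16
Bit 5: 1 × 2^5 = 32
Bit 6: 1 × 2^6 = 64
Bit 7: 1 × 2^7 = 128
Bit 9: 1 × 2^9 = 512
Bit 10: 1 × 2^10 = 1024
Bit 11: 1 × 2^11 = 2048
Bit 12: 1 × 2^12 = 4096
Bit 13: 1 × 2^13 = 8192
Bit 14: 1 × 2^14 = 16384
Sum = 1 + 2 + 16 + 32 + 64 + 128 + 512 + 1024 + 2048 + 4096 + 8192 + 16384
= 32499


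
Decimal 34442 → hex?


Divide by 16 repeatedly:
34442 ÷ 16 = 2152 remainder 10 (A)
2152 ÷ 16 = 134 remainder 8 (8)
134 ÷ 16 = 8 remainder 6 (6)
8 ÷ 16 = 0 remainder 8 (8)
Reading remainders bottom-up:
= 0x868A


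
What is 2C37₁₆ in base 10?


Positional values:
Position 0: 7 × 16^0 = 7 × 1 = 7
Position 1: 3 × 16^1 = 3 × 16 = 48
Position 2: C × 16^2 = 12 × 256 = 3072
Position 3: 2 × 16^3 = 2 × 4096 = 8192
Sum = 7 + 48 + 3072 + 8192
= 11319


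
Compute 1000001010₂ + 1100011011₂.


Align and add column by column (LSB to MSB, carry propagating):
  01000001010
+ 01100011011
  -----------
  col 0: 0 + 1 + 0 (carry in) = 1 → bit 1, carry out 0
  col 1: 1 + 1 + 0 (carry in) = 2 → bit 0, carry out 1
  col 2: 0 + 0 + 1 (carry in) = 1 → bit 1, carry out 0
  col 3: 1 + 1 + 0 (carry in) = 2 → bit 0, carry out 1
  col 4: 0 + 1 + 1 (carry in) = 2 → bit 0, carry out 1
  col 5: 0 + 0 + 1 (carry in) = 1 → bit 1, carry out 0
  col 6: 0 + 0 + 0 (carry in) = 0 → bit 0, carry out 0
  col 7: 0 + 0 + 0 (carry in) = 0 → bit 0, carry out 0
  col 8: 0 + 1 + 0 (carry in) = 1 → bit 1, carry out 0
  col 9: 1 + 1 + 0 (carry in) = 2 → bit 0, carry out 1
  col 10: 0 + 0 + 1 (carry in) = 1 → bit 1, carry out 0
Reading bits MSB→LSB: 10100100101
Strip leading zeros: 10100100101
= 10100100101


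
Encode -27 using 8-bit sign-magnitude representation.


Sign bit: 1 (negative)
Magnitude: 27 = 0011011
= 10011011


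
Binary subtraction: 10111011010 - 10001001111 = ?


Align and subtract column by column (LSB to MSB, borrowing when needed):
  10111011010
- 10001001111
  -----------
  col 0: (0 - 0 borrow-in) - 1 → borrow from next column: (0+2) - 1 = 1, borrow out 1
  col 1: (1 - 1 borrow-in) - 1 → borrow from next column: (0+2) - 1 = 1, borrow out 1
  col 2: (0 - 1 borrow-in) - 1 → borrow from next column: (-1+2) - 1 = 0, borrow out 1
  col 3: (1 - 1 borrow-in) - 1 → borrow from next column: (0+2) - 1 = 1, borrow out 1
  col 4: (1 - 1 borrow-in) - 0 → 0 - 0 = 0, borrow out 0
  col 5: (0 - 0 borrow-in) - 0 → 0 - 0 = 0, borrow out 0
  col 6: (1 - 0 borrow-in) - 1 → 1 - 1 = 0, borrow out 0
  col 7: (1 - 0 borrow-in) - 0 → 1 - 0 = 1, borrow out 0
  col 8: (1 - 0 borrow-in) - 0 → 1 - 0 = 1, borrow out 0
  col 9: (0 - 0 borrow-in) - 0 → 0 - 0 = 0, borrow out 0
  col 10: (1 - 0 borrow-in) - 1 → 1 - 1 = 0, borrow out 0
Reading bits MSB→LSB: 00110001011
Strip leading zeros: 110001011
= 110001011


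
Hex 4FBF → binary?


Each hex digit → 4 binary bits:
  4 = 0100
  F = 1111
  B = 1011
  F = 1111
Concatenate: 0100 1111 1011 1111
= 0100111110111111


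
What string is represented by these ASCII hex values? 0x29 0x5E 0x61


Codes (hex): 0x29 0x5E 0x61
Per-code ASCII lookup:
  0x29 = 41  (special character) → ')'
  0x5E = 94  (special character) → '^'
  0x61 = 97  (range 97-122: lowercase, 97 - 97 = 0) → 'a'
= ')^a'


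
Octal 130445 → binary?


Each octal digit → 3 binary bits:
  1 = 001
  3 = 011
  0 = 000
  4 = 100
  4 = 100
  5 = 101
Concatenate: 001 011 000 100 100 101
= 001011000100100101


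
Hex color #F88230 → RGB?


Hex: #F88230
R = F8₁₆ = 248
G = 82₁₆ = 130
B = 30₁₆ = 48
= RGB(248, 130, 48)


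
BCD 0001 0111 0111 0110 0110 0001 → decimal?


Each 4-bit group → digit:
  0001 → 1
  0111 → 7
  0111 → 7
  0110 → 6
  0110 → 6
  0001 → 1
= 177661


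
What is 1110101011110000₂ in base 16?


Group into 4-bit nibbles: 1110101011110000
  1110 = E
  1010 = A
  1111 = F
  0000 = 0
= 0xEAF0


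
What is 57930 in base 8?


Divide by 8 repeatedly:
57930 ÷ 8 = 7241 remainder 2
7241 ÷ 8 = 905 remainder 1
905 ÷ 8 = 113 remainder 1
113 ÷ 8 = 14 remainder 1
14 ÷ 8 = 1 remainder 6
1 ÷ 8 = 0 remainder 1
Reading remainders bottom-up:
= 0o161112


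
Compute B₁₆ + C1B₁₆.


Align and add column by column (LSB to MSB, each column mod 16 with carry):
  000B
+ 0C1B
  ----
  col 0: B(11) + B(11) + 0 (carry in) = 22 → 6(6), carry out 1
  col 1: 0(0) + 1(1) + 1 (carry in) = 2 → 2(2), carry out 0
  col 2: 0(0) + C(12) + 0 (carry in) = 12 → C(12), carry out 0
  col 3: 0(0) + 0(0) + 0 (carry in) = 0 → 0(0), carry out 0
Reading digits MSB→LSB: 0C26
Strip leading zeros: C26
= 0xC26


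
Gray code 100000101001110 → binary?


Gray code: 100000101001110
MSB stays the same: 1
Each subsequent bit = prev_binary XOR current_gray:
  B[1] = 1 XOR 0 = 1
  B[2] = 1 XOR 0 = 1
  B[3] = 1 XOR 0 = 1
  B[4] = 1 XOR 0 = 1
  B[5] = 1 XOR 0 = 1
  B[6] = 1 XOR 1 = 0
  B[7] = 0 XOR 0 = 0
  B[8] = 0 XOR 1 = 1
  B[9] = 1 XOR 0 = 1
  B[10] = 1 XOR 0 = 1
  B[11] = 1 XOR 1 = 0
  B[12] = 0 XOR 1 = 1
  B[13] = 1 XOR 1 = 0
  B[14] = 0 XOR 0 = 0
= 111111001110100 (32372 decimal)


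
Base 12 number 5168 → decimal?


Positional values (base 12):
  8 × 12^0 = 8 × 1 = 8
  6 × 12^1 = 6 × 12 = 72
  1 × 12^2 = 1 × 144 = 144
  5 × 12^3 = 5 × 1728 = 8640
Sum = 8 + 72 + 144 + 8640
= 8864


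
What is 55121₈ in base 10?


Positional values:
Position 0: 1 × 8^0 = 1
Position 1: 2 × 8^1 = 16
Position 2: 1 × 8^2 = 64
Position 3: 5 × 8^3 = 2560
Position 4: 5 × 8^4 = 20480
Sum = 1 + 16 + 64 + 2560 + 20480
= 23121


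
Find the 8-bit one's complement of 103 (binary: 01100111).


Original: 01100111
Invert all bits:
  bit 0: 0 → 1
  bit 1: 1 → 0
  bit 2: 1 → 0
  bit 3: 0 → 1
  bit 4: 0 → 1
  bit 5: 1 → 0
  bit 6: 1 → 0
  bit 7: 1 → 0
= 10011000


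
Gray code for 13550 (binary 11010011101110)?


Binary: 11010011101110
Gray code: G = B XOR (B >> 1)
B >> 1 = 01101001110111
11010011101110 XOR 01101001110111:
  1 XOR 0 = 1
  1 XOR 1 = 0
  0 XOR 1 = 1
  1 XOR 0 = 1
  0 XOR 1 = 1
  0 XOR 0 = 0
  1 XOR 0 = 1
  1 XOR 1 = 0
  1 XOR 1 = 0
  0 XOR 1 = 1
  1 XOR 0 = 1
  1 XOR 1 = 0
  1 XOR 1 = 0
  0 XOR 1 = 1
= 10111010011001


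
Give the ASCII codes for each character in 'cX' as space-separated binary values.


String: 'cX'  (2 characters)
Per-character ASCII lookup:
  'c': lowercase starts at 97: 'c' = 97 + 2 = 99 → 1100011
  'X': uppercase starts at 65: 'X' = 65 + 23 = 88 → 1011000
= 1100011 1011000


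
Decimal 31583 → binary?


Divide by 2 repeatedly:
31583 ÷ 2 = 15791 remainder 1
15791 ÷ 2 = 7895 remainder 1
7895 ÷ 2 = 3947 remainder 1
3947 ÷ 2 = 1973 remainder 1
1973 ÷ 2 = 986 remainder 1
986 ÷ 2 = 493 remainder 0
493 ÷ 2 = 246 remainder 1
246 ÷ 2 = 123 remainder 0
123 ÷ 2 = 61 remainder 1
61 ÷ 2 = 30 remainder 1
30 ÷ 2 = 15 remainder 0
15 ÷ 2 = 7 remainder 1
7 ÷ 2 = 3 remainder 1
3 ÷ 2 = 1 remainder 1
1 ÷ 2 = 0 remainder 1
Reading remainders bottom-up:
= 111101101011111


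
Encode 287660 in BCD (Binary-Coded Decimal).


Each digit → 4-bit binary:
  2 → 0010
  8 → 1000
  7 → 0111
  6 → 0110
  6 → 0110
  0 → 0000
= 0010 1000 0111 0110 0110 0000


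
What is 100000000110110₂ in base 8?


Group into 3-bit groups: 100000000110110
  100 = 4
  000 = 0
  000 = 0
  110 = 6
  110 = 6
= 0o40066


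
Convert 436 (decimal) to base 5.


Divide by 5 repeatedly:
436 ÷ 5 = 87 remainder 1
87 ÷ 5 = 17 remainder 2
17 ÷ 5 = 3 remainder 2
3 ÷ 5 = 0 remainder 3
Reading remainders bottom-up:
= 3221


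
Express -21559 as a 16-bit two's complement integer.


Original: 0101010000110111
Step 1 - Invert all bits: 1010101111001000
Step 2 - Add 1: 1010101111001000 + 1
= 1010101111001001 (represents -21559)


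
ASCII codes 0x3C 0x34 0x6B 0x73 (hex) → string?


Codes (hex): 0x3C 0x34 0x6B 0x73
Per-code ASCII lookup:
  0x3C = 60  (special character) → '<'
  0x34 = 52  (range 48-57: digits, 52 - 48 = 4) → '4'
  0x6B = 107  (range 97-122: lowercase, 107 - 97 = 10) → 'k'
  0x73 = 115  (range 97-122: lowercase, 115 - 97 = 18) → 's'
= '<4ks'


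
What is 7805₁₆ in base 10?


Positional values:
Position 0: 5 × 16^0 = 5 × 1 = 5
Position 1: 0 × 16^1 = 0 × 16 = 0
Position 2: 8 × 16^2 = 8 × 256 = 2048
Position 3: 7 × 16^3 = 7 × 4096 = 28672
Sum = 5 + 0 + 2048 + 28672
= 30725


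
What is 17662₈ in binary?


Each octal digit → 3 binary bits:
  1 = 001
  7 = 111
  6 = 110
  6 = 110
  2 = 010
Concatenate: 001 111 110 110 010
= 001111110110010


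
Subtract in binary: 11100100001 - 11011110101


Align and subtract column by column (LSB to MSB, borrowing when needed):
  11100100001
- 11011110101
  -----------
  col 0: (1 - 0 borrow-in) - 1 → 1 - 1 = 0, borrow out 0
  col 1: (0 - 0 borrow-in) - 0 → 0 - 0 = 0, borrow out 0
  col 2: (0 - 0 borrow-in) - 1 → borrow from next column: (0+2) - 1 = 1, borrow out 1
  col 3: (0 - 1 borrow-in) - 0 → borrow from next column: (-1+2) - 0 = 1, borrow out 1
  col 4: (0 - 1 borrow-in) - 1 → borrow from next column: (-1+2) - 1 = 0, borrow out 1
  col 5: (1 - 1 borrow-in) - 1 → borrow from next column: (0+2) - 1 = 1, borrow out 1
  col 6: (0 - 1 borrow-in) - 1 → borrow from next column: (-1+2) - 1 = 0, borrow out 1
  col 7: (0 - 1 borrow-in) - 1 → borrow from next column: (-1+2) - 1 = 0, borrow out 1
  col 8: (1 - 1 borrow-in) - 0 → 0 - 0 = 0, borrow out 0
  col 9: (1 - 0 borrow-in) - 1 → 1 - 1 = 0, borrow out 0
  col 10: (1 - 0 borrow-in) - 1 → 1 - 1 = 0, borrow out 0
Reading bits MSB→LSB: 00000101100
Strip leading zeros: 101100
= 101100


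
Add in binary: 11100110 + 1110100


Align and add column by column (LSB to MSB, carry propagating):
  011100110
+ 001110100
  ---------
  col 0: 0 + 0 + 0 (carry in) = 0 → bit 0, carry out 0
  col 1: 1 + 0 + 0 (carry in) = 1 → bit 1, carry out 0
  col 2: 1 + 1 + 0 (carry in) = 2 → bit 0, carry out 1
  col 3: 0 + 0 + 1 (carry in) = 1 → bit 1, carry out 0
  col 4: 0 + 1 + 0 (carry in) = 1 → bit 1, carry out 0
  col 5: 1 + 1 + 0 (carry in) = 2 → bit 0, carry out 1
  col 6: 1 + 1 + 1 (carry in) = 3 → bit 1, carry out 1
  col 7: 1 + 0 + 1 (carry in) = 2 → bit 0, carry out 1
  col 8: 0 + 0 + 1 (carry in) = 1 → bit 1, carry out 0
Reading bits MSB→LSB: 101011010
Strip leading zeros: 101011010
= 101011010


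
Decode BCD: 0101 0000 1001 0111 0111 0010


Each 4-bit group → digit:
  0101 → 5
  0000 → 0
  1001 → 9
  0111 → 7
  0111 → 7
  0010 → 2
= 509772


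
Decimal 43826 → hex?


Divide by 16 repeatedly:
43826 ÷ 16 = 2739 remainder 2 (2)
2739 ÷ 16 = 171 remainder 3 (3)
171 ÷ 16 = 10 remainder 11 (B)
10 ÷ 16 = 0 remainder 10 (A)
Reading remainders bottom-up:
= 0xAB32


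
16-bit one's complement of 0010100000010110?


Original: 0010100000010110
Invert all bits:
  bit 0: 0 → 1
  bit 1: 0 → 1
  bit 2: 1 → 0
  bit 3: 0 → 1
  bit 4: 1 → 0
  bit 5: 0 → 1
  bit 6: 0 → 1
  bit 7: 0 → 1
  bit 8: 0 → 1
  bit 9: 0 → 1
  bit 10: 0 → 1
  bit 11: 1 → 0
  bit 12: 0 → 1
  bit 13: 1 → 0
  bit 14: 1 → 0
  bit 15: 0 → 1
= 1101011111101001


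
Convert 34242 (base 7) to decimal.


Positional values (base 7):
  2 × 7^0 = 2 × 1 = 2
  4 × 7^1 = 4 × 7 = 28
  2 × 7^2 = 2 × 49 = 98
  4 × 7^3 = 4 × 343 = 1372
  3 × 7^4 = 3 × 2401 = 7203
Sum = 2 + 28 + 98 + 1372 + 7203
= 8703


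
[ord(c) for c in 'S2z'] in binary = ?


String: 'S2z'  (3 characters)
Per-character ASCII lookup:
  'S': uppercase starts at 65: 'S' = 65 + 18 = 83 → 1010011
  '2': digits start at 48: '2' = 48 + 2 = 50 → 110010
  'z': lowercase starts at 97: 'z' = 97 + 25 = 122 → 1111010
= 1010011 110010 1111010


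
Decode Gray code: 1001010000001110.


Gray code: 1001010000001110
MSB stays the same: 1
Each subsequent bit = prev_binary XOR current_gray:
  B[1] = 1 XOR 0 = 1
  B[2] = 1 XOR 0 = 1
  B[3] = 1 XOR 1 = 0
  B[4] = 0 XOR 0 = 0
  B[5] = 0 XOR 1 = 1
  B[6] = 1 XOR 0 = 1
  B[7] = 1 XOR 0 = 1
  B[8] = 1 XOR 0 = 1
  B[9] = 1 XOR 0 = 1
  B[10] = 1 XOR 0 = 1
  B[11] = 1 XOR 0 = 1
  B[12] = 1 XOR 1 = 0
  B[13] = 0 XOR 1 = 1
  B[14] = 1 XOR 1 = 0
  B[15] = 0 XOR 0 = 0
= 1110011111110100 (59380 decimal)


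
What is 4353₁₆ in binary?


Each hex digit → 4 binary bits:
  4 = 0100
  3 = 0011
  5 = 0101
  3 = 0011
Concatenate: 0100 0011 0101 0011
= 0100001101010011


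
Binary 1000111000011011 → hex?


Group into 4-bit nibbles: 1000111000011011
  1000 = 8
  1110 = E
  0001 = 1
  1011 = B
= 0x8E1B


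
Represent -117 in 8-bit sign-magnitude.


Sign bit: 1 (negative)
Magnitude: 117 = 1110101
= 11110101


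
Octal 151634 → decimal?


Positional values:
Position 0: 4 × 8^0 = 4
Position 1: 3 × 8^1 = 24
Position 2: 6 × 8^2 = 384
Position 3: 1 × 8^3 = 512
Position 4: 5 × 8^4 = 20480
Position 5: 1 × 8^5 = 32768
Sum = 4 + 24 + 384 + 512 + 20480 + 32768
= 54172


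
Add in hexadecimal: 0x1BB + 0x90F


Align and add column by column (LSB to MSB, each column mod 16 with carry):
  01BB
+ 090F
  ----
  col 0: B(11) + F(15) + 0 (carry in) = 26 → A(10), carry out 1
  col 1: B(11) + 0(0) + 1 (carry in) = 12 → C(12), carry out 0
  col 2: 1(1) + 9(9) + 0 (carry in) = 10 → A(10), carry out 0
  col 3: 0(0) + 0(0) + 0 (carry in) = 0 → 0(0), carry out 0
Reading digits MSB→LSB: 0ACA
Strip leading zeros: ACA
= 0xACA


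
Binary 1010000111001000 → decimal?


Positional values:
Bit 3: 1 × 2^3 = 8
Bit 6: 1 × 2^6 = 64
Bit 7: 1 × 2^7 = 128
Bit 8: 1 × 2^8 = 256
Bit 13: 1 × 2^13 = 8192
Bit 15: 1 × 2^15 = 32768
Sum = 8 + 64 + 128 + 256 + 8192 + 32768
= 41416


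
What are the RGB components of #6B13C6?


Hex: #6B13C6
R = 6B₁₆ = 107
G = 13₁₆ = 19
B = C6₁₆ = 198
= RGB(107, 19, 198)


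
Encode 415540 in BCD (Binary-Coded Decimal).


Each digit → 4-bit binary:
  4 → 0100
  1 → 0001
  5 → 0101
  5 → 0101
  4 → 0100
  0 → 0000
= 0100 0001 0101 0101 0100 0000


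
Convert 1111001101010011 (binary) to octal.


Group into 3-bit groups: 001111001101010011
  001 = 1
  111 = 7
  001 = 1
  101 = 5
  010 = 2
  011 = 3
= 0o171523


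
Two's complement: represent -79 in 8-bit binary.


Original: 01001111
Step 1 - Invert all bits: 10110000
Step 2 - Add 1: 10110000 + 1
= 10110001 (represents -79)


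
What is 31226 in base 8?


Divide by 8 repeatedly:
31226 ÷ 8 = 3903 remainder 2
3903 ÷ 8 = 487 remainder 7
487 ÷ 8 = 60 remainder 7
60 ÷ 8 = 7 remainder 4
7 ÷ 8 = 0 remainder 7
Reading remainders bottom-up:
= 0o74772


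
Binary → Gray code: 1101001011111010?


Binary: 1101001011111010
Gray code: G = B XOR (B >> 1)
B >> 1 = 0110100101111101
1101001011111010 XOR 0110100101111101:
  1 XOR 0 = 1
  1 XOR 1 = 0
  0 XOR 1 = 1
  1 XOR 0 = 1
  0 XOR 1 = 1
  0 XOR 0 = 0
  1 XOR 0 = 1
  0 XOR 1 = 1
  1 XOR 0 = 1
  1 XOR 1 = 0
  1 XOR 1 = 0
  1 XOR 1 = 0
  1 XOR 1 = 0
  0 XOR 1 = 1
  1 XOR 0 = 1
  0 XOR 1 = 1
= 1011101110000111


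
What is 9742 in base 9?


Divide by 9 repeatedly:
9742 ÷ 9 = 1082 remainder 4
1082 ÷ 9 = 120 remainder 2
120 ÷ 9 = 13 remainder 3
13 ÷ 9 = 1 remainder 4
1 ÷ 9 = 0 remainder 1
Reading remainders bottom-up:
= 14324


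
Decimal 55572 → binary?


Divide by 2 repeatedly:
55572 ÷ 2 = 27786 remainder 0
27786 ÷ 2 = 13893 remainder 0
13893 ÷ 2 = 6946 remainder 1
6946 ÷ 2 = 3473 remainder 0
3473 ÷ 2 = 1736 remainder 1
1736 ÷ 2 = 868 remainder 0
868 ÷ 2 = 434 remainder 0
434 ÷ 2 = 217 remainder 0
217 ÷ 2 = 108 remainder 1
108 ÷ 2 = 54 remainder 0
54 ÷ 2 = 27 remainder 0
27 ÷ 2 = 13 remainder 1
13 ÷ 2 = 6 remainder 1
6 ÷ 2 = 3 remainder 0
3 ÷ 2 = 1 remainder 1
1 ÷ 2 = 0 remainder 1
Reading remainders bottom-up:
= 1101100100010100


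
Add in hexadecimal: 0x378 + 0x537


Align and add column by column (LSB to MSB, each column mod 16 with carry):
  0378
+ 0537
  ----
  col 0: 8(8) + 7(7) + 0 (carry in) = 15 → F(15), carry out 0
  col 1: 7(7) + 3(3) + 0 (carry in) = 10 → A(10), carry out 0
  col 2: 3(3) + 5(5) + 0 (carry in) = 8 → 8(8), carry out 0
  col 3: 0(0) + 0(0) + 0 (carry in) = 0 → 0(0), carry out 0
Reading digits MSB→LSB: 08AF
Strip leading zeros: 8AF
= 0x8AF


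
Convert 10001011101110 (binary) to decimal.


Positional values:
Bit 1: 1 × 2^1 = 2
Bit 2: 1 × 2^2 = 4
Bit 3: 1 × 2^3 = 8
Bit 5: 1 × 2^5 = 32
Bit 6: 1 × 2^6 = 64
Bit 7: 1 × 2^7 = 128
Bit 9: 1 × 2^9 = 512
Bit 13: 1 × 2^13 = 8192
Sum = 2 + 4 + 8 + 32 + 64 + 128 + 512 + 8192
= 8942


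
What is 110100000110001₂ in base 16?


Group into 4-bit nibbles: 0110100000110001
  0110 = 6
  1000 = 8
  0011 = 3
  0001 = 1
= 0x6831


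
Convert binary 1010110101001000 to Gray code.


Binary: 1010110101001000
Gray code: G = B XOR (B >> 1)
B >> 1 = 0101011010100100
1010110101001000 XOR 0101011010100100:
  1 XOR 0 = 1
  0 XOR 1 = 1
  1 XOR 0 = 1
  0 XOR 1 = 1
  1 XOR 0 = 1
  1 XOR 1 = 0
  0 XOR 1 = 1
  1 XOR 0 = 1
  0 XOR 1 = 1
  1 XOR 0 = 1
  0 XOR 1 = 1
  0 XOR 0 = 0
  1 XOR 0 = 1
  0 XOR 1 = 1
  0 XOR 0 = 0
  0 XOR 0 = 0
= 1111101111101100


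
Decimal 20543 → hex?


Divide by 16 repeatedly:
20543 ÷ 16 = 1283 remainder 15 (F)
1283 ÷ 16 = 80 remainder 3 (3)
80 ÷ 16 = 5 remainder 0 (0)
5 ÷ 16 = 0 remainder 5 (5)
Reading remainders bottom-up:
= 0x503F


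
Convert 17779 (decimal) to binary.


Divide by 2 repeatedly:
17779 ÷ 2 = 8889 remainder 1
8889 ÷ 2 = 4444 remainder 1
4444 ÷ 2 = 2222 remainder 0
2222 ÷ 2 = 1111 remainder 0
1111 ÷ 2 = 555 remainder 1
555 ÷ 2 = 277 remainder 1
277 ÷ 2 = 138 remainder 1
138 ÷ 2 = 69 remainder 0
69 ÷ 2 = 34 remainder 1
34 ÷ 2 = 17 remainder 0
17 ÷ 2 = 8 remainder 1
8 ÷ 2 = 4 remainder 0
4 ÷ 2 = 2 remainder 0
2 ÷ 2 = 1 remainder 0
1 ÷ 2 = 0 remainder 1
Reading remainders bottom-up:
= 100010101110011


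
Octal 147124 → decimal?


Positional values:
Position 0: 4 × 8^0 = 4
Position 1: 2 × 8^1 = 16
Position 2: 1 × 8^2 = 64
Position 3: 7 × 8^3 = 3584
Position 4: 4 × 8^4 = 16384
Position 5: 1 × 8^5 = 32768
Sum = 4 + 16 + 64 + 3584 + 16384 + 32768
= 52820


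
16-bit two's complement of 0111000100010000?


Original: 0111000100010000
Step 1 - Invert all bits: 1000111011101111
Step 2 - Add 1: 1000111011101111 + 1
= 1000111011110000 (represents -28944)


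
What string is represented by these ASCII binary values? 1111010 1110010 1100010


Codes (binary): 1111010 1110010 1100010
Per-code ASCII lookup:
  1111010 = 122  (range 97-122: lowercase, 122 - 97 = 25) → 'z'
  1110010 = 114  (range 97-122: lowercase, 114 - 97 = 17) → 'r'
  1100010 = 98  (range 97-122: lowercase, 98 - 97 = 1) → 'b'
= 'zrb'


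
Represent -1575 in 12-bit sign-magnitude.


Sign bit: 1 (negative)
Magnitude: 1575 = 11000100111
= 111000100111


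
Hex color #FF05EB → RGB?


Hex: #FF05EB
R = FF₁₆ = 255
G = 05₁₆ = 5
B = EB₁₆ = 235
= RGB(255, 5, 235)


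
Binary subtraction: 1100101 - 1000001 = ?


Align and subtract column by column (LSB to MSB, borrowing when needed):
  1100101
- 1000001
  -------
  col 0: (1 - 0 borrow-in) - 1 → 1 - 1 = 0, borrow out 0
  col 1: (0 - 0 borrow-in) - 0 → 0 - 0 = 0, borrow out 0
  col 2: (1 - 0 borrow-in) - 0 → 1 - 0 = 1, borrow out 0
  col 3: (0 - 0 borrow-in) - 0 → 0 - 0 = 0, borrow out 0
  col 4: (0 - 0 borrow-in) - 0 → 0 - 0 = 0, borrow out 0
  col 5: (1 - 0 borrow-in) - 0 → 1 - 0 = 1, borrow out 0
  col 6: (1 - 0 borrow-in) - 1 → 1 - 1 = 0, borrow out 0
Reading bits MSB→LSB: 0100100
Strip leading zeros: 100100
= 100100


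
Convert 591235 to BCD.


Each digit → 4-bit binary:
  5 → 0101
  9 → 1001
  1 → 0001
  2 → 0010
  3 → 0011
  5 → 0101
= 0101 1001 0001 0010 0011 0101


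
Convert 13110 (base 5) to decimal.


Positional values (base 5):
  0 × 5^0 = 0 × 1 = 0
  1 × 5^1 = 1 × 5 = 5
  1 × 5^2 = 1 × 25 = 25
  3 × 5^3 = 3 × 125 = 375
  1 × 5^4 = 1 × 625 = 625
Sum = 0 + 5 + 25 + 375 + 625
= 1030


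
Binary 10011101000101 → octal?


Group into 3-bit groups: 010011101000101
  010 = 2
  011 = 3
  101 = 5
  000 = 0
  101 = 5
= 0o23505


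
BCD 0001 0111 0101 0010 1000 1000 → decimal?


Each 4-bit group → digit:
  0001 → 1
  0111 → 7
  0101 → 5
  0010 → 2
  1000 → 8
  1000 → 8
= 175288


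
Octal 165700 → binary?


Each octal digit → 3 binary bits:
  1 = 001
  6 = 110
  5 = 101
  7 = 111
  0 = 000
  0 = 000
Concatenate: 001 110 101 111 000 000
= 001110101111000000


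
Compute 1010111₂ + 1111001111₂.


Align and add column by column (LSB to MSB, carry propagating):
  00001010111
+ 01111001111
  -----------
  col 0: 1 + 1 + 0 (carry in) = 2 → bit 0, carry out 1
  col 1: 1 + 1 + 1 (carry in) = 3 → bit 1, carry out 1
  col 2: 1 + 1 + 1 (carry in) = 3 → bit 1, carry out 1
  col 3: 0 + 1 + 1 (carry in) = 2 → bit 0, carry out 1
  col 4: 1 + 0 + 1 (carry in) = 2 → bit 0, carry out 1
  col 5: 0 + 0 + 1 (carry in) = 1 → bit 1, carry out 0
  col 6: 1 + 1 + 0 (carry in) = 2 → bit 0, carry out 1
  col 7: 0 + 1 + 1 (carry in) = 2 → bit 0, carry out 1
  col 8: 0 + 1 + 1 (carry in) = 2 → bit 0, carry out 1
  col 9: 0 + 1 + 1 (carry in) = 2 → bit 0, carry out 1
  col 10: 0 + 0 + 1 (carry in) = 1 → bit 1, carry out 0
Reading bits MSB→LSB: 10000100110
Strip leading zeros: 10000100110
= 10000100110


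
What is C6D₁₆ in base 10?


Positional values:
Position 0: D × 16^0 = 13 × 1 = 13
Position 1: 6 × 16^1 = 6 × 16 = 96
Position 2: C × 16^2 = 12 × 256 = 3072
Sum = 13 + 96 + 3072
= 3181


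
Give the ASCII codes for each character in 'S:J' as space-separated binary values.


String: 'S:J'  (3 characters)
Per-character ASCII lookup:
  'S': uppercase starts at 65: 'S' = 65 + 18 = 83 → 1010011
  ':': special character: ':' = 58 → 111010
  'J': uppercase starts at 65: 'J' = 65 + 9 = 74 → 1001010
= 1010011 111010 1001010


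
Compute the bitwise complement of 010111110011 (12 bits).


Original: 010111110011
Invert all bits:
  bit 0: 0 → 1
  bit 1: 1 → 0
  bit 2: 0 → 1
  bit 3: 1 → 0
  bit 4: 1 → 0
  bit 5: 1 → 0
  bit 6: 1 → 0
  bit 7: 1 → 0
  bit 8: 0 → 1
  bit 9: 0 → 1
  bit 10: 1 → 0
  bit 11: 1 → 0
= 101000001100


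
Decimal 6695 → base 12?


Divide by 12 repeatedly:
6695 ÷ 12 = 557 remainder 11
557 ÷ 12 = 46 remainder 5
46 ÷ 12 = 3 remainder 10
3 ÷ 12 = 0 remainder 3
Reading remainders bottom-up:
= 3A5B


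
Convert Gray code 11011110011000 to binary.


Gray code: 11011110011000
MSB stays the same: 1
Each subsequent bit = prev_binary XOR current_gray:
  B[1] = 1 XOR 1 = 0
  B[2] = 0 XOR 0 = 0
  B[3] = 0 XOR 1 = 1
  B[4] = 1 XOR 1 = 0
  B[5] = 0 XOR 1 = 1
  B[6] = 1 XOR 1 = 0
  B[7] = 0 XOR 0 = 0
  B[8] = 0 XOR 0 = 0
  B[9] = 0 XOR 1 = 1
  B[10] = 1 XOR 1 = 0
  B[11] = 0 XOR 0 = 0
  B[12] = 0 XOR 0 = 0
  B[13] = 0 XOR 0 = 0
= 10010100010000 (9488 decimal)


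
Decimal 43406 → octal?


Divide by 8 repeatedly:
43406 ÷ 8 = 5425 remainder 6
5425 ÷ 8 = 678 remainder 1
678 ÷ 8 = 84 remainder 6
84 ÷ 8 = 10 remainder 4
10 ÷ 8 = 1 remainder 2
1 ÷ 8 = 0 remainder 1
Reading remainders bottom-up:
= 0o124616


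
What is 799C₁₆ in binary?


Each hex digit → 4 binary bits:
  7 = 0111
  9 = 1001
  9 = 1001
  C = 1100
Concatenate: 0111 1001 1001 1100
= 0111100110011100


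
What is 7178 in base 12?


Divide by 12 repeatedly:
7178 ÷ 12 = 598 remainder 2
598 ÷ 12 = 49 remainder 10
49 ÷ 12 = 4 remainder 1
4 ÷ 12 = 0 remainder 4
Reading remainders bottom-up:
= 41A2


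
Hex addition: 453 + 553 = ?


Align and add column by column (LSB to MSB, each column mod 16 with carry):
  0453
+ 0553
  ----
  col 0: 3(3) + 3(3) + 0 (carry in) = 6 → 6(6), carry out 0
  col 1: 5(5) + 5(5) + 0 (carry in) = 10 → A(10), carry out 0
  col 2: 4(4) + 5(5) + 0 (carry in) = 9 → 9(9), carry out 0
  col 3: 0(0) + 0(0) + 0 (carry in) = 0 → 0(0), carry out 0
Reading digits MSB→LSB: 09A6
Strip leading zeros: 9A6
= 0x9A6


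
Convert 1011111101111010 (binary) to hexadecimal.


Group into 4-bit nibbles: 1011111101111010
  1011 = B
  1111 = F
  0111 = 7
  1010 = A
= 0xBF7A


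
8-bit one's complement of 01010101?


Original: 01010101
Invert all bits:
  bit 0: 0 → 1
  bit 1: 1 → 0
  bit 2: 0 → 1
  bit 3: 1 → 0
  bit 4: 0 → 1
  bit 5: 1 → 0
  bit 6: 0 → 1
  bit 7: 1 → 0
= 10101010


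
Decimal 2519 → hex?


Divide by 16 repeatedly:
2519 ÷ 16 = 157 remainder 7 (7)
157 ÷ 16 = 9 remainder 13 (D)
9 ÷ 16 = 0 remainder 9 (9)
Reading remainders bottom-up:
= 0x9D7


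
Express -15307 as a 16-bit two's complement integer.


Original: 0011101111001011
Step 1 - Invert all bits: 1100010000110100
Step 2 - Add 1: 1100010000110100 + 1
= 1100010000110101 (represents -15307)


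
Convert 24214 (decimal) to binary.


Divide by 2 repeatedly:
24214 ÷ 2 = 12107 remainder 0
12107 ÷ 2 = 6053 remainder 1
6053 ÷ 2 = 3026 remainder 1
3026 ÷ 2 = 1513 remainder 0
1513 ÷ 2 = 756 remainder 1
756 ÷ 2 = 378 remainder 0
378 ÷ 2 = 189 remainder 0
189 ÷ 2 = 94 remainder 1
94 ÷ 2 = 47 remainder 0
47 ÷ 2 = 23 remainder 1
23 ÷ 2 = 11 remainder 1
11 ÷ 2 = 5 remainder 1
5 ÷ 2 = 2 remainder 1
2 ÷ 2 = 1 remainder 0
1 ÷ 2 = 0 remainder 1
Reading remainders bottom-up:
= 101111010010110


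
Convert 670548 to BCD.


Each digit → 4-bit binary:
  6 → 0110
  7 → 0111
  0 → 0000
  5 → 0101
  4 → 0100
  8 → 1000
= 0110 0111 0000 0101 0100 1000


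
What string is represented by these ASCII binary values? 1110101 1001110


Codes (binary): 1110101 1001110
Per-code ASCII lookup:
  1110101 = 117  (range 97-122: lowercase, 117 - 97 = 20) → 'u'
  1001110 = 78  (range 65-90: uppercase, 78 - 65 = 13) → 'N'
= 'uN'


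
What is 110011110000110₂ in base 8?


Group into 3-bit groups: 110011110000110
  110 = 6
  011 = 3
  110 = 6
  000 = 0
  110 = 6
= 0o63606


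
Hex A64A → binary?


Each hex digit → 4 binary bits:
  A = 1010
  6 = 0110
  4 = 0100
  A = 1010
Concatenate: 1010 0110 0100 1010
= 1010011001001010


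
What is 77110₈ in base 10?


Positional values:
Position 0: 0 × 8^0 = 0
Position 1: 1 × 8^1 = 8
Position 2: 1 × 8^2 = 64
Position 3: 7 × 8^3 = 3584
Position 4: 7 × 8^4 = 28672
Sum = 0 + 8 + 64 + 3584 + 28672
= 32328


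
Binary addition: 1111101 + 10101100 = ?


Align and add column by column (LSB to MSB, carry propagating):
  001111101
+ 010101100
  ---------
  col 0: 1 + 0 + 0 (carry in) = 1 → bit 1, carry out 0
  col 1: 0 + 0 + 0 (carry in) = 0 → bit 0, carry out 0
  col 2: 1 + 1 + 0 (carry in) = 2 → bit 0, carry out 1
  col 3: 1 + 1 + 1 (carry in) = 3 → bit 1, carry out 1
  col 4: 1 + 0 + 1 (carry in) = 2 → bit 0, carry out 1
  col 5: 1 + 1 + 1 (carry in) = 3 → bit 1, carry out 1
  col 6: 1 + 0 + 1 (carry in) = 2 → bit 0, carry out 1
  col 7: 0 + 1 + 1 (carry in) = 2 → bit 0, carry out 1
  col 8: 0 + 0 + 1 (carry in) = 1 → bit 1, carry out 0
Reading bits MSB→LSB: 100101001
Strip leading zeros: 100101001
= 100101001


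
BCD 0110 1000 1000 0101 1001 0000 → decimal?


Each 4-bit group → digit:
  0110 → 6
  1000 → 8
  1000 → 8
  0101 → 5
  1001 → 9
  0000 → 0
= 688590


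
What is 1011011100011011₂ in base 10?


Positional values:
Bit 0: 1 × 2^0 = 1
Bit 1: 1 × 2^1 = 2
Bit 3: 1 × 2^3 = 8
Bit 4: 1 × 2^4 = 16
Bit 8: 1 × 2^8 = 256
Bit 9: 1 × 2^9 = 512
Bit 10: 1 × 2^10 = 1024
Bit 12: 1 × 2^12 = 4096
Bit 13: 1 × 2^13 = 8192
Bit 15: 1 × 2^15 = 32768
Sum = 1 + 2 + 8 + 16 + 256 + 512 + 1024 + 4096 + 8192 + 32768
= 46875


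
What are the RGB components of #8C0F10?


Hex: #8C0F10
R = 8C₁₆ = 140
G = 0F₁₆ = 15
B = 10₁₆ = 16
= RGB(140, 15, 16)


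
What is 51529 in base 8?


Divide by 8 repeatedly:
51529 ÷ 8 = 6441 remainder 1
6441 ÷ 8 = 805 remainder 1
805 ÷ 8 = 100 remainder 5
100 ÷ 8 = 12 remainder 4
12 ÷ 8 = 1 remainder 4
1 ÷ 8 = 0 remainder 1
Reading remainders bottom-up:
= 0o144511


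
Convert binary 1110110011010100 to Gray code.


Binary: 1110110011010100
Gray code: G = B XOR (B >> 1)
B >> 1 = 0111011001101010
1110110011010100 XOR 0111011001101010:
  1 XOR 0 = 1
  1 XOR 1 = 0
  1 XOR 1 = 0
  0 XOR 1 = 1
  1 XOR 0 = 1
  1 XOR 1 = 0
  0 XOR 1 = 1
  0 XOR 0 = 0
  1 XOR 0 = 1
  1 XOR 1 = 0
  0 XOR 1 = 1
  1 XOR 0 = 1
  0 XOR 1 = 1
  1 XOR 0 = 1
  0 XOR 1 = 1
  0 XOR 0 = 0
= 1001101010111110


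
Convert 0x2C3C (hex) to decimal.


Positional values:
Position 0: C × 16^0 = 12 × 1 = 12
Position 1: 3 × 16^1 = 3 × 16 = 48
Position 2: C × 16^2 = 12 × 256 = 3072
Position 3: 2 × 16^3 = 2 × 4096 = 8192
Sum = 12 + 48 + 3072 + 8192
= 11324


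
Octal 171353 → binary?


Each octal digit → 3 binary bits:
  1 = 001
  7 = 111
  1 = 001
  3 = 011
  5 = 101
  3 = 011
Concatenate: 001 111 001 011 101 011
= 001111001011101011


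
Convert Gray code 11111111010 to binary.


Gray code: 11111111010
MSB stays the same: 1
Each subsequent bit = prev_binary XOR current_gray:
  B[1] = 1 XOR 1 = 0
  B[2] = 0 XOR 1 = 1
  B[3] = 1 XOR 1 = 0
  B[4] = 0 XOR 1 = 1
  B[5] = 1 XOR 1 = 0
  B[6] = 0 XOR 1 = 1
  B[7] = 1 XOR 1 = 0
  B[8] = 0 XOR 0 = 0
  B[9] = 0 XOR 1 = 1
  B[10] = 1 XOR 0 = 1
= 10101010011 (1363 decimal)


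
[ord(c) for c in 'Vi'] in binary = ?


String: 'Vi'  (2 characters)
Per-character ASCII lookup:
  'V': uppercase starts at 65: 'V' = 65 + 21 = 86 → 1010110
  'i': lowercase starts at 97: 'i' = 97 + 8 = 105 → 1101001
= 1010110 1101001


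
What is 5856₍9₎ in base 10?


Positional values (base 9):
  6 × 9^0 = 6 × 1 = 6
  5 × 9^1 = 5 × 9 = 45
  8 × 9^2 = 8 × 81 = 648
  5 × 9^3 = 5 × 729 = 3645
Sum = 6 + 45 + 648 + 3645
= 4344


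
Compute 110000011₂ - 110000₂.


Align and subtract column by column (LSB to MSB, borrowing when needed):
  110000011
- 000110000
  ---------
  col 0: (1 - 0 borrow-in) - 0 → 1 - 0 = 1, borrow out 0
  col 1: (1 - 0 borrow-in) - 0 → 1 - 0 = 1, borrow out 0
  col 2: (0 - 0 borrow-in) - 0 → 0 - 0 = 0, borrow out 0
  col 3: (0 - 0 borrow-in) - 0 → 0 - 0 = 0, borrow out 0
  col 4: (0 - 0 borrow-in) - 1 → borrow from next column: (0+2) - 1 = 1, borrow out 1
  col 5: (0 - 1 borrow-in) - 1 → borrow from next column: (-1+2) - 1 = 0, borrow out 1
  col 6: (0 - 1 borrow-in) - 0 → borrow from next column: (-1+2) - 0 = 1, borrow out 1
  col 7: (1 - 1 borrow-in) - 0 → 0 - 0 = 0, borrow out 0
  col 8: (1 - 0 borrow-in) - 0 → 1 - 0 = 1, borrow out 0
Reading bits MSB→LSB: 101010011
Strip leading zeros: 101010011
= 101010011


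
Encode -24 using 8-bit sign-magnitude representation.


Sign bit: 1 (negative)
Magnitude: 24 = 0011000
= 10011000


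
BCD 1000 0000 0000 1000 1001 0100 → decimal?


Each 4-bit group → digit:
  1000 → 8
  0000 → 0
  0000 → 0
  1000 → 8
  1001 → 9
  0100 → 4
= 800894


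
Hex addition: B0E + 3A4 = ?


Align and add column by column (LSB to MSB, each column mod 16 with carry):
  0B0E
+ 03A4
  ----
  col 0: E(14) + 4(4) + 0 (carry in) = 18 → 2(2), carry out 1
  col 1: 0(0) + A(10) + 1 (carry in) = 11 → B(11), carry out 0
  col 2: B(11) + 3(3) + 0 (carry in) = 14 → E(14), carry out 0
  col 3: 0(0) + 0(0) + 0 (carry in) = 0 → 0(0), carry out 0
Reading digits MSB→LSB: 0EB2
Strip leading zeros: EB2
= 0xEB2


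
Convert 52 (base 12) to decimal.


Positional values (base 12):
  2 × 12^0 = 2 × 1 = 2
  5 × 12^1 = 5 × 12 = 60
Sum = 2 + 60
= 62


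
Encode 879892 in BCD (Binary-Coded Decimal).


Each digit → 4-bit binary:
  8 → 1000
  7 → 0111
  9 → 1001
  8 → 1000
  9 → 1001
  2 → 0010
= 1000 0111 1001 1000 1001 0010


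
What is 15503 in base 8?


Divide by 8 repeatedly:
15503 ÷ 8 = 1937 remainder 7
1937 ÷ 8 = 242 remainder 1
242 ÷ 8 = 30 remainder 2
30 ÷ 8 = 3 remainder 6
3 ÷ 8 = 0 remainder 3
Reading remainders bottom-up:
= 0o36217


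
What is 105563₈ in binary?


Each octal digit → 3 binary bits:
  1 = 001
  0 = 000
  5 = 101
  5 = 101
  6 = 110
  3 = 011
Concatenate: 001 000 101 101 110 011
= 001000101101110011


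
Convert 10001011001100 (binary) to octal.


Group into 3-bit groups: 010001011001100
  010 = 2
  001 = 1
  011 = 3
  001 = 1
  100 = 4
= 0o21314


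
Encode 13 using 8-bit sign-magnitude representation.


Sign bit: 0 (positive)
Magnitude: 13 = 0001101
= 00001101


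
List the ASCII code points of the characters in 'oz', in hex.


String: 'oz'  (2 characters)
Per-character ASCII lookup:
  'o': lowercase starts at 97: 'o' = 97 + 14 = 111 → 0x6F
  'z': lowercase starts at 97: 'z' = 97 + 25 = 122 → 0x7A
= 0x6F 0x7A


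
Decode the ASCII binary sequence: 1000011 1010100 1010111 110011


Codes (binary): 1000011 1010100 1010111 110011
Per-code ASCII lookup:
  1000011 = 67  (range 65-90: uppercase, 67 - 65 = 2) → 'C'
  1010100 = 84  (range 65-90: uppercase, 84 - 65 = 19) → 'T'
  1010111 = 87  (range 65-90: uppercase, 87 - 65 = 22) → 'W'
  110011 = 51  (range 48-57: digits, 51 - 48 = 3) → '3'
= 'CTW3'


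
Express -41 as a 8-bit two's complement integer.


Original: 00101001
Step 1 - Invert all bits: 11010110
Step 2 - Add 1: 11010110 + 1
= 11010111 (represents -41)


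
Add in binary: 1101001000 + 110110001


Align and add column by column (LSB to MSB, carry propagating):
  01101001000
+ 00110110001
  -----------
  col 0: 0 + 1 + 0 (carry in) = 1 → bit 1, carry out 0
  col 1: 0 + 0 + 0 (carry in) = 0 → bit 0, carry out 0
  col 2: 0 + 0 + 0 (carry in) = 0 → bit 0, carry out 0
  col 3: 1 + 0 + 0 (carry in) = 1 → bit 1, carry out 0
  col 4: 0 + 1 + 0 (carry in) = 1 → bit 1, carry out 0
  col 5: 0 + 1 + 0 (carry in) = 1 → bit 1, carry out 0
  col 6: 1 + 0 + 0 (carry in) = 1 → bit 1, carry out 0
  col 7: 0 + 1 + 0 (carry in) = 1 → bit 1, carry out 0
  col 8: 1 + 1 + 0 (carry in) = 2 → bit 0, carry out 1
  col 9: 1 + 0 + 1 (carry in) = 2 → bit 0, carry out 1
  col 10: 0 + 0 + 1 (carry in) = 1 → bit 1, carry out 0
Reading bits MSB→LSB: 10011111001
Strip leading zeros: 10011111001
= 10011111001
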